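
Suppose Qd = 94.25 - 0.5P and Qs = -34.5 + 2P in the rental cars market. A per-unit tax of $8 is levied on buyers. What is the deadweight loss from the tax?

Deadweight loss = 12.8

Pre-tax equilibrium: P* = 51.5, Q* = 68.5.
Tax on buyers shifts demand to Qd = 94.25 − 0.5(P + 8) = 90.25 - 0.5P.
90.25 - 0.5P = -34.5 + 2P gives seller price Ps = 49.9; buyers pay Pb = 49.9 + 8 = 57.9.
New quantity: Q = 94.25 − 0.5(57.9) = 65.3.
DWL = ½ × 8 × (68.5 − 65.3) = 12.8.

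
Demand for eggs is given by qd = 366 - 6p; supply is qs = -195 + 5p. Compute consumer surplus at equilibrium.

Consumer surplus = 300

Equilibrium: 366 - 6p = -195 + 5p gives p* = 51, q* = 60.
Demand choke price (qd = 0): p = 61.
CS = ½(61 − 51)(60) = 300.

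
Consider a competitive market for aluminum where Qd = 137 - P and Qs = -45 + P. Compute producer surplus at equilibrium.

Equilibrium: 137 - P = -45 + P gives P* = 91, Q* = 46.
Supply starts at P = 45 (where Qs = 0).
PS = ½(91 − 45)(46) = 1058.

Producer surplus = 1058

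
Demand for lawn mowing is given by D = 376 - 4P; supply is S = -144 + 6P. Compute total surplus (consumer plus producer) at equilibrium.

Equilibrium: 376 - 4P = -144 + 6P gives P* = 52, Q* = 168.
Demand choke price: P = 94; supply starts at P = 24.
CS = ½(94 − 52)(168) = 3528; PS = ½(52 − 24)(168) = 2352.

Total surplus = 5880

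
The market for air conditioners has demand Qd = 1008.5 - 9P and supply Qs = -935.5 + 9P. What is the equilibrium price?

Set Qd = Qs: 1008.5 - 9P = -935.5 + 9P.
1944 = 18P, so P* = 108.
Q* = 1008.5 − 9(108) = 36.5.

P* = 108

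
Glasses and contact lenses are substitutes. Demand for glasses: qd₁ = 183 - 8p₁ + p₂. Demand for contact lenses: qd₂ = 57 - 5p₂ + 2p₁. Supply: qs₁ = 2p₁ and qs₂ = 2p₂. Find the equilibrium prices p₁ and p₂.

Market 1: 183 - 8p₁ + p₂ = 2p₁ → 10p₁ - p₂ = 183.
Market 2: 7p₂ - 2p₁ = 57.
Eliminating p₂: 7×(1) + 1×(2) gives 68p₁ = 1338, so p₁ = 669/34.
Back-substitute into (2): p₂ = (57 + 2×669/34) / 7 = 234/17.

p₁ = 669/34, p₂ = 234/17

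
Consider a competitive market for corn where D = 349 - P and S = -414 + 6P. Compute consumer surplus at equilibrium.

Equilibrium: 349 - P = -414 + 6P gives P* = 109, Q* = 240.
Demand choke price (D = 0): P = 349.
CS = ½(349 − 109)(240) = 28800.

Consumer surplus = 28800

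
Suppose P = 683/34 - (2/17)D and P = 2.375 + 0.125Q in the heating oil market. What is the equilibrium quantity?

Q* = 73

Set the two price expressions equal: 683/34 - (2/17)Q = 2.375 + 0.125Q.
2409/136 = (33/136)Q, so Q* = 73.
P* = 683/34 − (2/17)(73) = 11.5.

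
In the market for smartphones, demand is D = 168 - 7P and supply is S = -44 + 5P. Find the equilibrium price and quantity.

P* = 53/3, Q* = 133/3

Set D = S: 168 - 7P = -44 + 5P.
212 = 12P, so P* = 53/3.
Q* = 168 − 7(53/3) = 133/3.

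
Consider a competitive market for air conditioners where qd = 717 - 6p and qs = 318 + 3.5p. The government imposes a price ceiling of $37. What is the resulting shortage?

Equilibrium price would be p* = 42, so the ceiling at 37 binds.
At p = 37: qd = 717 − 6(37) = 495, qs = 318 + 3.5(37) = 447.5.
Shortage = 495 − 447.5 = 47.5.

Shortage = 47.5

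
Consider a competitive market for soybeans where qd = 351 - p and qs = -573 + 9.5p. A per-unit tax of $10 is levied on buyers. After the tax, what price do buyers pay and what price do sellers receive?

Buyers pay 2038/21, sellers receive 1828/21

Pre-tax equilibrium: p* = 88, q* = 263.
Tax on buyers shifts demand to qd = 351 − 1(p + 10) = 341 - p.
341 - p = -573 + 9.5p gives seller price ps = 1828/21; buyers pay pb = 1828/21 + 10 = 2038/21.
New quantity: q = 351 − 1(2038/21) = 5333/21.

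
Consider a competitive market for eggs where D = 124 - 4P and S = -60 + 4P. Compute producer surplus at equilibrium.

Producer surplus = 128

Equilibrium: 124 - 4P = -60 + 4P gives P* = 23, Q* = 32.
Supply starts at P = 15 (where S = 0).
PS = ½(23 − 15)(32) = 128.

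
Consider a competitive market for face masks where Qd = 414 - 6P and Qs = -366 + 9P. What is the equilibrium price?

Set Qd = Qs: 414 - 6P = -366 + 9P.
780 = 15P, so P* = 52.
Q* = 414 − 6(52) = 102.

P* = 52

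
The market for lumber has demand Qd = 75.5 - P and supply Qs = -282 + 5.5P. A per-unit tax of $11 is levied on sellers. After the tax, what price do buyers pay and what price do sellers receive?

Pre-tax equilibrium: P* = 55, Q* = 20.5.
Tax on sellers shifts supply to Qs = -282 + 5.5(P − 11) = -342.5 + 5.5P.
75.5 - P = -342.5 + 5.5P gives buyer price Pb = 836/13; sellers receive Ps = 836/13 − 11 = 693/13.
New quantity: Q = 75.5 − 1(836/13) = 291/26.

Buyers pay 836/13, sellers receive 693/13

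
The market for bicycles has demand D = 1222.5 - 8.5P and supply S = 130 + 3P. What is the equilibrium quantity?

Set D = S: 1222.5 - 8.5P = 130 + 3P.
1092.5 = 11.5P, so P* = 95.
Q* = 1222.5 − 8.5(95) = 415.

Q* = 415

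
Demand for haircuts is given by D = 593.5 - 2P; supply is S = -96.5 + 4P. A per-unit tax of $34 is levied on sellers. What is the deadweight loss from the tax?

Pre-tax equilibrium: P* = 115, Q* = 363.5.
Tax on sellers shifts supply to S = -96.5 + 4(P − 34) = -232.5 + 4P.
593.5 - 2P = -232.5 + 4P gives buyer price Pb = 413/3; sellers receive Ps = 413/3 − 34 = 311/3.
New quantity: Q = 593.5 − 2(413/3) = 1909/6.
DWL = ½ × 34 × (363.5 − 1909/6) = 2312/3.

Deadweight loss = 2312/3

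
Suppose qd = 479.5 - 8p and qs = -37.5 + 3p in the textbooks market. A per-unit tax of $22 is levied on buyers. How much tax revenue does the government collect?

Tax revenue = 1221

Pre-tax equilibrium: p* = 47, q* = 103.5.
Tax on buyers shifts demand to qd = 479.5 − 8(p + 22) = 303.5 - 8p.
303.5 - 8p = -37.5 + 3p gives seller price ps = 31; buyers pay pb = 31 + 22 = 53.
New quantity: q = 479.5 − 8(53) = 55.5.
Revenue = 22 × 55.5 = 1221.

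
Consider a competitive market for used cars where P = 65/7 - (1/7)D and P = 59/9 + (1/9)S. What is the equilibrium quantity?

Set the two price expressions equal: 65/7 - (1/7)Q = 59/9 + (1/9)Q.
172/63 = (16/63)Q, so Q* = 10.75.
P* = 65/7 − (1/7)(10.75) = 7.75.

Q* = 10.75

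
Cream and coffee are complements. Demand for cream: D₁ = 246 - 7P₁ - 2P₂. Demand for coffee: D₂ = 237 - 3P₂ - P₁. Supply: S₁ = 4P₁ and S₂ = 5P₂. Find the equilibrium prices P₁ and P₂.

Market 1: 246 - 7P₁ - 2P₂ = 4P₁ → 11P₁ + 2P₂ = 246.
Market 2: 8P₂ + P₁ = 237.
Eliminating P₂: 8×(1) − 2×(2) gives 86P₁ = 1494, so P₁ = 747/43.
Back-substitute into (2): P₂ = (237 − 1×747/43) / 8 = 2361/86.

P₁ = 747/43, P₂ = 2361/86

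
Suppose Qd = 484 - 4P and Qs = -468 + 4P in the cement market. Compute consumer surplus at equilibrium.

Consumer surplus = 8

Equilibrium: 484 - 4P = -468 + 4P gives P* = 119, Q* = 8.
Demand choke price (Qd = 0): P = 121.
CS = ½(121 − 119)(8) = 8.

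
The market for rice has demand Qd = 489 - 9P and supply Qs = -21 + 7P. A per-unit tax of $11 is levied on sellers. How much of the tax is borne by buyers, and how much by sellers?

Buyers bear $4.8125, sellers bear $6.1875

Pre-tax equilibrium: P* = 31.875, Q* = 202.125.
Tax on sellers shifts supply to Qs = -21 + 7(P − 11) = -98 + 7P.
489 - 9P = -98 + 7P gives buyer price Pb = 36.6875; sellers receive Ps = 36.6875 − 11 = 25.6875.
New quantity: Q = 489 − 9(36.6875) = 158.8125.
Buyer burden = 36.6875 − 31.875 = 4.8125; seller burden = 31.875 − 25.6875 = 6.1875.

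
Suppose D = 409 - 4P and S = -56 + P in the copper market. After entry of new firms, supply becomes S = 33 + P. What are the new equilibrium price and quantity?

Original equilibrium: P* = 93, Q* = 37.
New equilibrium: 409 - 4P = 33 + P, so 376 = 5P and P' = 75.2; Q' = 409 − 4(75.2) = 108.2.

P' = 75.2, Q' = 108.2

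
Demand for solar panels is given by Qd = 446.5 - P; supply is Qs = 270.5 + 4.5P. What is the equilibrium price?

Set Qd = Qs: 446.5 - P = 270.5 + 4.5P.
176 = 5.5P, so P* = 32.
Q* = 446.5 − 1(32) = 414.5.

P* = 32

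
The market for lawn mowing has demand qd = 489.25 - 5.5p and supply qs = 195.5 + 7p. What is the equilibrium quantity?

q* = 360

Set qd = qs: 489.25 - 5.5p = 195.5 + 7p.
293.75 = 12.5p, so p* = 23.5.
q* = 489.25 − 5.5(23.5) = 360.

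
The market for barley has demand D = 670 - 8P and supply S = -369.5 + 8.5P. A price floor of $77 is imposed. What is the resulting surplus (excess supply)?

Equilibrium price would be P* = 63, so the floor at 77 binds.
At P = 77: D = 54, S = 285.
Surplus = 285 − 54 = 231.

Surplus = 231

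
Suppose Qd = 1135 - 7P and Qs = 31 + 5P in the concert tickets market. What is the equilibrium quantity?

Set Qd = Qs: 1135 - 7P = 31 + 5P.
1104 = 12P, so P* = 92.
Q* = 1135 − 7(92) = 491.

Q* = 491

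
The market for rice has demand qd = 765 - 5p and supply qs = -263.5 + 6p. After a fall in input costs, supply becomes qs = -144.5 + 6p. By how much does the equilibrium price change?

Δp = -119/11

Original equilibrium: p* = 93.5, q* = 297.5.
New equilibrium: 765 - 5p = -144.5 + 6p, so 909.5 = 11p and p' = 1819/22; q' = 765 − 5(1819/22) = 7735/22.
Change in price: 1819/22 − 93.5 = -119/11.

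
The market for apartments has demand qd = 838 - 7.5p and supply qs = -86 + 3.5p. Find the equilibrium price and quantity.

Set qd = qs: 838 - 7.5p = -86 + 3.5p.
924 = 11p, so p* = 84.
q* = 838 − 7.5(84) = 208.

p* = 84, q* = 208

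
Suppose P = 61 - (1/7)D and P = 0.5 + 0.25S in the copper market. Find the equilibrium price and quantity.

Set the two price expressions equal: 61 - (1/7)Q = 0.5 + 0.25Q.
60.5 = (11/28)Q, so Q* = 154.
P* = 61 − (1/7)(154) = 39.

P* = 39, Q* = 154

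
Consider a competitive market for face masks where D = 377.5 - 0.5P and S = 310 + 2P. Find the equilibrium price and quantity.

Set D = S: 377.5 - 0.5P = 310 + 2P.
67.5 = 2.5P, so P* = 27.
Q* = 377.5 − 0.5(27) = 364.

P* = 27, Q* = 364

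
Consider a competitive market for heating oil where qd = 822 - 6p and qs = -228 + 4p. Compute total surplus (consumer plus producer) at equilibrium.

Equilibrium: 822 - 6p = -228 + 4p gives p* = 105, q* = 192.
Demand choke price: p = 137; supply starts at p = 57.
CS = ½(137 − 105)(192) = 3072; PS = ½(105 − 57)(192) = 4608.

Total surplus = 7680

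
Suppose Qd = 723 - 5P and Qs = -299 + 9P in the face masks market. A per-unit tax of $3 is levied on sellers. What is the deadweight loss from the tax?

Pre-tax equilibrium: P* = 73, Q* = 358.
Tax on sellers shifts supply to Qs = -299 + 9(P − 3) = -326 + 9P.
723 - 5P = -326 + 9P gives buyer price Pb = 1049/14; sellers receive Ps = 1049/14 − 3 = 1007/14.
New quantity: Q = 723 − 5(1049/14) = 4877/14.
DWL = ½ × 3 × (358 − 4877/14) = 405/28.

Deadweight loss = 405/28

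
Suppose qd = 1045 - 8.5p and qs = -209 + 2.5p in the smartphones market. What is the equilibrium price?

p* = 114

Set qd = qs: 1045 - 8.5p = -209 + 2.5p.
1254 = 11p, so p* = 114.
q* = 1045 − 8.5(114) = 76.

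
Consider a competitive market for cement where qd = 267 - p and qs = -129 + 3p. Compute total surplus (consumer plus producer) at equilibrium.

Total surplus = 18816

Equilibrium: 267 - p = -129 + 3p gives p* = 99, q* = 168.
Demand choke price: p = 267; supply starts at p = 43.
CS = ½(267 − 99)(168) = 14112; PS = ½(99 − 43)(168) = 4704.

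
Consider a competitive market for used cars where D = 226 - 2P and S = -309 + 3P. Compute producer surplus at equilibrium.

Producer surplus = 24

Equilibrium: 226 - 2P = -309 + 3P gives P* = 107, Q* = 12.
Supply starts at P = 103 (where S = 0).
PS = ½(107 − 103)(12) = 24.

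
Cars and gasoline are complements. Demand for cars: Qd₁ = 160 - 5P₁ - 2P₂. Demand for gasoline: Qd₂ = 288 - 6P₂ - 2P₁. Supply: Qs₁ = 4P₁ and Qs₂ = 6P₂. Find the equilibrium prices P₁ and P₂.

P₁ = 168/13, P₂ = 284/13

Market 1: 160 - 5P₁ - 2P₂ = 4P₁ → 9P₁ + 2P₂ = 160.
Market 2: 12P₂ + 2P₁ = 288.
Eliminating P₂: 12×(1) − 2×(2) gives 104P₁ = 1344, so P₁ = 168/13.
Back-substitute into (2): P₂ = (288 − 2×168/13) / 12 = 284/13.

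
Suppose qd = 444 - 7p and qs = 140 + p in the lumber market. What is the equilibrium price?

Set qd = qs: 444 - 7p = 140 + p.
304 = 8p, so p* = 38.
q* = 444 − 7(38) = 178.

p* = 38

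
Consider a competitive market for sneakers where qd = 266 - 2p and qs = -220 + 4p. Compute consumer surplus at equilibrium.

Consumer surplus = 2704

Equilibrium: 266 - 2p = -220 + 4p gives p* = 81, q* = 104.
Demand choke price (qd = 0): p = 133.
CS = ½(133 − 81)(104) = 2704.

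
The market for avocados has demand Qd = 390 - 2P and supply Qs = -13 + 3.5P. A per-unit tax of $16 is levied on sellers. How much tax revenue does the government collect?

Pre-tax equilibrium: P* = 806/11, Q* = 2678/11.
Tax on sellers shifts supply to Qs = -13 + 3.5(P − 16) = -69 + 3.5P.
390 - 2P = -69 + 3.5P gives buyer price Pb = 918/11; sellers receive Ps = 918/11 − 16 = 742/11.
New quantity: Q = 390 − 2(918/11) = 2454/11.
Revenue = 16 × 2454/11 = 39264/11.

Tax revenue = 39264/11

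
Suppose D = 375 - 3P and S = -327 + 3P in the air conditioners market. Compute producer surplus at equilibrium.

Producer surplus = 96

Equilibrium: 375 - 3P = -327 + 3P gives P* = 117, Q* = 24.
Supply starts at P = 109 (where S = 0).
PS = ½(117 − 109)(24) = 96.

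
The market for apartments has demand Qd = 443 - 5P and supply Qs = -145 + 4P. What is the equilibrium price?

Set Qd = Qs: 443 - 5P = -145 + 4P.
588 = 9P, so P* = 196/3.
Q* = 443 − 5(196/3) = 349/3.

P* = 196/3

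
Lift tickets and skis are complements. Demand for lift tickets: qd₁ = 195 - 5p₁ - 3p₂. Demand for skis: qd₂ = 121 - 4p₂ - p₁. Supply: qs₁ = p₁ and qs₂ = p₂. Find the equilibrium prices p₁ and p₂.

Market 1: 195 - 5p₁ - 3p₂ = p₁ → 6p₁ + 3p₂ = 195.
Market 2: 5p₂ + p₁ = 121.
Eliminating p₂: 5×(1) − 3×(2) gives 27p₁ = 612, so p₁ = 68/3.
Back-substitute into (2): p₂ = (121 − 1×68/3) / 5 = 59/3.

p₁ = 68/3, p₂ = 59/3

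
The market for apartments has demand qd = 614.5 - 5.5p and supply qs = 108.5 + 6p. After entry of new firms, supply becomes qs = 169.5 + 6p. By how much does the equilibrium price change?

Original equilibrium: p* = 44, q* = 372.5.
New equilibrium: 614.5 - 5.5p = 169.5 + 6p, so 445 = 11.5p and p' = 890/23; q' = 614.5 − 5.5(890/23) = 18477/46.
Change in price: 890/23 − 44 = -122/23.

Δp = -122/23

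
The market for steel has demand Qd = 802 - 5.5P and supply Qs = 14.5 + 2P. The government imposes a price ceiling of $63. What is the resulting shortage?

Shortage = 315

Equilibrium price would be P* = 105, so the ceiling at 63 binds.
At P = 63: Qd = 802 − 5.5(63) = 455.5, Qs = 14.5 + 2(63) = 140.5.
Shortage = 455.5 − 140.5 = 315.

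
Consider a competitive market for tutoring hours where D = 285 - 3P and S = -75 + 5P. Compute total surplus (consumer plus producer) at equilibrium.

Equilibrium: 285 - 3P = -75 + 5P gives P* = 45, Q* = 150.
Demand choke price: P = 95; supply starts at P = 15.
CS = ½(95 − 45)(150) = 3750; PS = ½(45 − 15)(150) = 2250.

Total surplus = 6000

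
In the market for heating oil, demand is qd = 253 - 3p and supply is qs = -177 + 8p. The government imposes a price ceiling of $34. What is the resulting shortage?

Shortage = 56

Equilibrium price would be p* = 430/11, so the ceiling at 34 binds.
At p = 34: qd = 253 − 3(34) = 151, qs = -177 + 8(34) = 95.
Shortage = 151 − 95 = 56.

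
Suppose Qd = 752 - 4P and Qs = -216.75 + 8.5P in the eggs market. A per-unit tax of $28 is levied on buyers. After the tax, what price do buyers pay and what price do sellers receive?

Pre-tax equilibrium: P* = 77.5, Q* = 442.
Tax on buyers shifts demand to Qd = 752 − 4(P + 28) = 640 - 4P.
640 - 4P = -216.75 + 8.5P gives seller price Ps = 68.54; buyers pay Pb = 68.54 + 28 = 96.54.
New quantity: Q = 752 − 4(96.54) = 365.84.

Buyers pay $96.54, sellers receive $68.54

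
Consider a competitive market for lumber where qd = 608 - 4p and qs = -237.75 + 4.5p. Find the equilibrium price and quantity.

p* = 99.5, q* = 210

Set qd = qs: 608 - 4p = -237.75 + 4.5p.
845.75 = 8.5p, so p* = 99.5.
q* = 608 − 4(99.5) = 210.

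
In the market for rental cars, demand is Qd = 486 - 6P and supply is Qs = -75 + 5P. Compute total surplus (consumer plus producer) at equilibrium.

Total surplus = 5940

Equilibrium: 486 - 6P = -75 + 5P gives P* = 51, Q* = 180.
Demand choke price: P = 81; supply starts at P = 15.
CS = ½(81 − 51)(180) = 2700; PS = ½(51 − 15)(180) = 3240.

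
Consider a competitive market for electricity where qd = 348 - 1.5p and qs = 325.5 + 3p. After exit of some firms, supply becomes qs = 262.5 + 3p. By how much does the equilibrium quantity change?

Original equilibrium: p* = 5, q* = 340.5.
New equilibrium: 348 - 1.5p = 262.5 + 3p, so 85.5 = 4.5p and p' = 19; q' = 348 − 1.5(19) = 319.5.
Change in quantity: 319.5 − 340.5 = -21.

Δq = -21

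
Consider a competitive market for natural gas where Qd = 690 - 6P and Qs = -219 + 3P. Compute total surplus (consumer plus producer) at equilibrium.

Equilibrium: 690 - 6P = -219 + 3P gives P* = 101, Q* = 84.
Demand choke price: P = 115; supply starts at P = 73.
CS = ½(115 − 101)(84) = 588; PS = ½(101 − 73)(84) = 1176.

Total surplus = 1764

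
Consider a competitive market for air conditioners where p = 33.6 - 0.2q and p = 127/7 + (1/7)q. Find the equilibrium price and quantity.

p* = 295/12, q* = 541/12

Set the two price expressions equal: 33.6 - 0.2q = 127/7 + (1/7)q.
541/35 = (12/35)q, so q* = 541/12.
p* = 33.6 − (0.2)(541/12) = 295/12.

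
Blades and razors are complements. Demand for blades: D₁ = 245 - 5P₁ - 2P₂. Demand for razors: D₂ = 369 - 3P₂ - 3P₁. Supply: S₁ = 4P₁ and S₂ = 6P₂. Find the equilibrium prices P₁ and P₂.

P₁ = 19.56, P₂ = 34.48

Market 1: 245 - 5P₁ - 2P₂ = 4P₁ → 9P₁ + 2P₂ = 245.
Market 2: 9P₂ + 3P₁ = 369.
Eliminating P₂: 9×(1) − 2×(2) gives 75P₁ = 1467, so P₁ = 19.56.
Back-substitute into (2): P₂ = (369 − 3×19.56) / 9 = 34.48.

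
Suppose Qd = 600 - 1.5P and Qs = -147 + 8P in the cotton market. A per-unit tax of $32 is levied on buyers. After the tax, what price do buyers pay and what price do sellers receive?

Pre-tax equilibrium: P* = 1494/19, Q* = 9159/19.
Tax on buyers shifts demand to Qd = 600 − 1.5(P + 32) = 552 - 1.5P.
552 - 1.5P = -147 + 8P gives seller price Ps = 1398/19; buyers pay Pb = 1398/19 + 32 = 2006/19.
New quantity: Q = 600 − 1.5(2006/19) = 8391/19.

Buyers pay 2006/19, sellers receive 1398/19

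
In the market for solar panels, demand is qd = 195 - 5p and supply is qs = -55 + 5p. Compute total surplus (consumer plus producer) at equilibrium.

Total surplus = 980

Equilibrium: 195 - 5p = -55 + 5p gives p* = 25, q* = 70.
Demand choke price: p = 39; supply starts at p = 11.
CS = ½(39 − 25)(70) = 490; PS = ½(25 − 11)(70) = 490.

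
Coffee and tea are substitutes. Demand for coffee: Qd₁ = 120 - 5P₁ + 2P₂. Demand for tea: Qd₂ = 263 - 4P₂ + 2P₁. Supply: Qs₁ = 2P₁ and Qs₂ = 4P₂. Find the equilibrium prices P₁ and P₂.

Market 1: 120 - 5P₁ + 2P₂ = 2P₁ → 7P₁ - 2P₂ = 120.
Market 2: 8P₂ - 2P₁ = 263.
Eliminating P₂: 8×(1) + 2×(2) gives 52P₁ = 1486, so P₁ = 743/26.
Back-substitute into (2): P₂ = (263 + 2×743/26) / 8 = 2081/52.

P₁ = 743/26, P₂ = 2081/52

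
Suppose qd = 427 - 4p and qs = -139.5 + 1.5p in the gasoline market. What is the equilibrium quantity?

Set qd = qs: 427 - 4p = -139.5 + 1.5p.
566.5 = 5.5p, so p* = 103.
q* = 427 − 4(103) = 15.

q* = 15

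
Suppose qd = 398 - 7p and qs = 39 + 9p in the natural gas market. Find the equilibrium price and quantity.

Set qd = qs: 398 - 7p = 39 + 9p.
359 = 16p, so p* = 22.4375.
q* = 398 − 7(22.4375) = 240.9375.

p* = 22.4375, q* = 240.9375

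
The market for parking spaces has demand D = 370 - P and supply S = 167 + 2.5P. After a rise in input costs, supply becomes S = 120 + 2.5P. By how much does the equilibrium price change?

Original equilibrium: P* = 58, Q* = 312.
New equilibrium: 370 - P = 120 + 2.5P, so 250 = 3.5P and P' = 500/7; Q' = 370 − 1(500/7) = 2090/7.
Change in price: 500/7 − 58 = 94/7.

ΔP = 94/7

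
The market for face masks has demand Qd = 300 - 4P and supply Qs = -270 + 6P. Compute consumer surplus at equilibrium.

Equilibrium: 300 - 4P = -270 + 6P gives P* = 57, Q* = 72.
Demand choke price (Qd = 0): P = 75.
CS = ½(75 − 57)(72) = 648.

Consumer surplus = 648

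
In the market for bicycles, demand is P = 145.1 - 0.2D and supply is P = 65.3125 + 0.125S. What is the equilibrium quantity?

Q* = 245.5

Set the two price expressions equal: 145.1 - 0.2Q = 65.3125 + 0.125Q.
79.7875 = 0.325Q, so Q* = 245.5.
P* = 145.1 − (0.2)(245.5) = 96.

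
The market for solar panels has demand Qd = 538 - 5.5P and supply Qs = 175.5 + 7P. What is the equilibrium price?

P* = 29

Set Qd = Qs: 538 - 5.5P = 175.5 + 7P.
362.5 = 12.5P, so P* = 29.
Q* = 538 − 5.5(29) = 378.5.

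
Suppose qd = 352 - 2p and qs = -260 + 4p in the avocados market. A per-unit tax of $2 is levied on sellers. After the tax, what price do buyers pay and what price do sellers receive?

Pre-tax equilibrium: p* = 102, q* = 148.
Tax on sellers shifts supply to qs = -260 + 4(p − 2) = -268 + 4p.
352 - 2p = -268 + 4p gives buyer price pb = 310/3; sellers receive ps = 310/3 − 2 = 304/3.
New quantity: q = 352 − 2(310/3) = 436/3.

Buyers pay 310/3, sellers receive 304/3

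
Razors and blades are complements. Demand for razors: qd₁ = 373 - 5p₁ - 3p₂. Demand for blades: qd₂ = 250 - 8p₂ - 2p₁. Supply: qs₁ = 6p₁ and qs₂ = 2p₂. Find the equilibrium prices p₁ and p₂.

p₁ = 745/26, p₂ = 501/26

Market 1: 373 - 5p₁ - 3p₂ = 6p₁ → 11p₁ + 3p₂ = 373.
Market 2: 10p₂ + 2p₁ = 250.
Eliminating p₂: 10×(1) − 3×(2) gives 104p₁ = 2980, so p₁ = 745/26.
Back-substitute into (2): p₂ = (250 − 2×745/26) / 10 = 501/26.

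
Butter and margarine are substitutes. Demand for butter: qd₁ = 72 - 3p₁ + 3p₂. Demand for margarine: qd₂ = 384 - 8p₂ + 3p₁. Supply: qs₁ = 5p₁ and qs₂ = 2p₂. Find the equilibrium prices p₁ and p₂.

p₁ = 1872/71, p₂ = 3288/71

Market 1: 72 - 3p₁ + 3p₂ = 5p₁ → 8p₁ - 3p₂ = 72.
Market 2: 10p₂ - 3p₁ = 384.
Eliminating p₂: 10×(1) + 3×(2) gives 71p₁ = 1872, so p₁ = 1872/71.
Back-substitute into (2): p₂ = (384 + 3×1872/71) / 10 = 3288/71.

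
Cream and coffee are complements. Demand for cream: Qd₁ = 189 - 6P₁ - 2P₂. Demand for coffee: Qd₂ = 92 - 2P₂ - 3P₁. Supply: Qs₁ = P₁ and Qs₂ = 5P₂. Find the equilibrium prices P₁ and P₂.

P₁ = 1139/43, P₂ = 77/43

Market 1: 189 - 6P₁ - 2P₂ = P₁ → 7P₁ + 2P₂ = 189.
Market 2: 7P₂ + 3P₁ = 92.
Eliminating P₂: 7×(1) − 2×(2) gives 43P₁ = 1139, so P₁ = 1139/43.
Back-substitute into (2): P₂ = (92 − 3×1139/43) / 7 = 77/43.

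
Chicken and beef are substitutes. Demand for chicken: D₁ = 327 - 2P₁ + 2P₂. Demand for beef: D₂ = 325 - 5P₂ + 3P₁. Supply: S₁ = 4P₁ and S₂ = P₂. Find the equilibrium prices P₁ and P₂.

P₁ = 1306/15, P₂ = 97.7

Market 1: 327 - 2P₁ + 2P₂ = 4P₁ → 6P₁ - 2P₂ = 327.
Market 2: 6P₂ - 3P₁ = 325.
Eliminating P₂: 6×(1) + 2×(2) gives 30P₁ = 2612, so P₁ = 1306/15.
Back-substitute into (2): P₂ = (325 + 3×1306/15) / 6 = 97.7.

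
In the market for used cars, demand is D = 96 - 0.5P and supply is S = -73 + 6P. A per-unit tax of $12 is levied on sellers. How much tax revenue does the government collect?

Tax revenue = 12084/13

Pre-tax equilibrium: P* = 26, Q* = 83.
Tax on sellers shifts supply to S = -73 + 6(P − 12) = -145 + 6P.
96 - 0.5P = -145 + 6P gives buyer price Pb = 482/13; sellers receive Ps = 482/13 − 12 = 326/13.
New quantity: Q = 96 − 0.5(482/13) = 1007/13.
Revenue = 12 × 1007/13 = 12084/13.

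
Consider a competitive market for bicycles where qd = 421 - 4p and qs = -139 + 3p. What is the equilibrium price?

p* = 80

Set qd = qs: 421 - 4p = -139 + 3p.
560 = 7p, so p* = 80.
q* = 421 − 4(80) = 101.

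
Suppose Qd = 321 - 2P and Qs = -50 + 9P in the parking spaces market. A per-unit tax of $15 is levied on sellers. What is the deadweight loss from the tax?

Pre-tax equilibrium: P* = 371/11, Q* = 2789/11.
Tax on sellers shifts supply to Qs = -50 + 9(P − 15) = -185 + 9P.
321 - 2P = -185 + 9P gives buyer price Pb = 46; sellers receive Ps = 46 − 15 = 31.
New quantity: Q = 321 − 2(46) = 229.
DWL = ½ × 15 × (2789/11 − 229) = 2025/11.

Deadweight loss = 2025/11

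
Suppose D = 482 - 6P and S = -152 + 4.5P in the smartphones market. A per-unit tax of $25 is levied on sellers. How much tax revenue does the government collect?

Pre-tax equilibrium: P* = 1268/21, Q* = 838/7.
Tax on sellers shifts supply to S = -152 + 4.5(P − 25) = -264.5 + 4.5P.
482 - 6P = -264.5 + 4.5P gives buyer price Pb = 1493/21; sellers receive Ps = 1493/21 − 25 = 968/21.
New quantity: Q = 482 − 6(1493/21) = 388/7.
Revenue = 25 × 388/7 = 9700/7.

Tax revenue = 9700/7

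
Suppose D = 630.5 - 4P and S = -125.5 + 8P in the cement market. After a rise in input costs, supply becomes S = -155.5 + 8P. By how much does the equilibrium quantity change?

ΔQ = -10

Original equilibrium: P* = 63, Q* = 378.5.
New equilibrium: 630.5 - 4P = -155.5 + 8P, so 786 = 12P and P' = 65.5; Q' = 630.5 − 4(65.5) = 368.5.
Change in quantity: 368.5 − 378.5 = -10.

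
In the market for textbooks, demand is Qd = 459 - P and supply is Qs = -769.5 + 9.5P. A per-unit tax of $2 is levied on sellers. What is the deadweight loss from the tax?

Pre-tax equilibrium: P* = 117, Q* = 342.
Tax on sellers shifts supply to Qs = -769.5 + 9.5(P − 2) = -788.5 + 9.5P.
459 - P = -788.5 + 9.5P gives buyer price Pb = 2495/21; sellers receive Ps = 2495/21 − 2 = 2453/21.
New quantity: Q = 459 − 1(2495/21) = 7144/21.
DWL = ½ × 2 × (342 − 7144/21) = 38/21.

Deadweight loss = 38/21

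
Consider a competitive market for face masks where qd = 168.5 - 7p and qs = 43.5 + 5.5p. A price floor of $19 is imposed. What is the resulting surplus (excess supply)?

Equilibrium price would be p* = 10, so the floor at 19 binds.
At p = 19: qd = 35.5, qs = 148.
Surplus = 148 − 35.5 = 112.5.

Surplus = 112.5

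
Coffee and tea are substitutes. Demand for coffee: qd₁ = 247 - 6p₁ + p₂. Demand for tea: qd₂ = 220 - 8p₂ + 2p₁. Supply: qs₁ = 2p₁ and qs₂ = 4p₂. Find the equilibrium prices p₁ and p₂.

Market 1: 247 - 6p₁ + p₂ = 2p₁ → 8p₁ - p₂ = 247.
Market 2: 12p₂ - 2p₁ = 220.
Eliminating p₂: 12×(1) + 1×(2) gives 94p₁ = 3184, so p₁ = 1592/47.
Back-substitute into (2): p₂ = (220 + 2×1592/47) / 12 = 1127/47.

p₁ = 1592/47, p₂ = 1127/47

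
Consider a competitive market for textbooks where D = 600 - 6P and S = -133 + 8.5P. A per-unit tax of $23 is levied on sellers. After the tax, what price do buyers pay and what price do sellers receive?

Buyers pay 1857/29, sellers receive 1190/29

Pre-tax equilibrium: P* = 1466/29, Q* = 8604/29.
Tax on sellers shifts supply to S = -133 + 8.5(P − 23) = -328.5 + 8.5P.
600 - 6P = -328.5 + 8.5P gives buyer price Pb = 1857/29; sellers receive Ps = 1857/29 − 23 = 1190/29.
New quantity: Q = 600 − 6(1857/29) = 6258/29.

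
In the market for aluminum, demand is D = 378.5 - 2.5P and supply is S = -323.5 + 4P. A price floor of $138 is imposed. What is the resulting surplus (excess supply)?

Surplus = 195

Equilibrium price would be P* = 108, so the floor at 138 binds.
At P = 138: D = 33.5, S = 228.5.
Surplus = 228.5 − 33.5 = 195.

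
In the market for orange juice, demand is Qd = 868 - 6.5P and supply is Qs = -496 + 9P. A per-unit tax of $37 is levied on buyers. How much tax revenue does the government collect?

Tax revenue = 179339/31

Pre-tax equilibrium: P* = 88, Q* = 296.
Tax on buyers shifts demand to Qd = 868 − 6.5(P + 37) = 627.5 - 6.5P.
627.5 - 6.5P = -496 + 9P gives seller price Ps = 2247/31; buyers pay Pb = 2247/31 + 37 = 3394/31.
New quantity: Q = 868 − 6.5(3394/31) = 4847/31.
Revenue = 37 × 4847/31 = 179339/31.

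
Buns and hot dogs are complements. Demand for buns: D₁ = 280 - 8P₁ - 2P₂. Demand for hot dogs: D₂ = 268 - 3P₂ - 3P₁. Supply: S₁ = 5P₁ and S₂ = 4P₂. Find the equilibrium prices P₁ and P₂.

Market 1: 280 - 8P₁ - 2P₂ = 5P₁ → 13P₁ + 2P₂ = 280.
Market 2: 7P₂ + 3P₁ = 268.
Eliminating P₂: 7×(1) − 2×(2) gives 85P₁ = 1424, so P₁ = 1424/85.
Back-substitute into (2): P₂ = (268 − 3×1424/85) / 7 = 2644/85.

P₁ = 1424/85, P₂ = 2644/85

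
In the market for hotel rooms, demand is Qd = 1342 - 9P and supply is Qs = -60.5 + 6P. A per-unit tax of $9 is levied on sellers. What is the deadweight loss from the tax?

Deadweight loss = 145.8

Pre-tax equilibrium: P* = 93.5, Q* = 500.5.
Tax on sellers shifts supply to Qs = -60.5 + 6(P − 9) = -114.5 + 6P.
1342 - 9P = -114.5 + 6P gives buyer price Pb = 97.1; sellers receive Ps = 97.1 − 9 = 88.1.
New quantity: Q = 1342 − 9(97.1) = 468.1.
DWL = ½ × 9 × (500.5 − 468.1) = 145.8.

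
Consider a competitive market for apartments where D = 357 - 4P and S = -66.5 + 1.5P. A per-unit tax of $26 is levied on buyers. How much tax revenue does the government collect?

Pre-tax equilibrium: P* = 77, Q* = 49.
Tax on buyers shifts demand to D = 357 − 4(P + 26) = 253 - 4P.
253 - 4P = -66.5 + 1.5P gives seller price Ps = 639/11; buyers pay Pb = 639/11 + 26 = 925/11.
New quantity: Q = 357 − 4(925/11) = 227/11.
Revenue = 26 × 227/11 = 5902/11.

Tax revenue = 5902/11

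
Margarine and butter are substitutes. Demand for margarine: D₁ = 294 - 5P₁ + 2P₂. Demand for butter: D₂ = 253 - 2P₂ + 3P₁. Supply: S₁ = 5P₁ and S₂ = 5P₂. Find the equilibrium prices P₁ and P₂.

P₁ = 40.0625, P₂ = 53.3125

Market 1: 294 - 5P₁ + 2P₂ = 5P₁ → 10P₁ - 2P₂ = 294.
Market 2: 7P₂ - 3P₁ = 253.
Eliminating P₂: 7×(1) + 2×(2) gives 64P₁ = 2564, so P₁ = 40.0625.
Back-substitute into (2): P₂ = (253 + 3×40.0625) / 7 = 53.3125.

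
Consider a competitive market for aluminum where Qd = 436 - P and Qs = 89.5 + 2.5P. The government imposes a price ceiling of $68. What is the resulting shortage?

Equilibrium price would be P* = 99, so the ceiling at 68 binds.
At P = 68: Qd = 436 − 1(68) = 368, Qs = 89.5 + 2.5(68) = 259.5.
Shortage = 368 − 259.5 = 108.5.

Shortage = 108.5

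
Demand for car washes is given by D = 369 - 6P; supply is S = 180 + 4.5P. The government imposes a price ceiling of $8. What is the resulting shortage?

Shortage = 105

Equilibrium price would be P* = 18, so the ceiling at 8 binds.
At P = 8: D = 369 − 6(8) = 321, S = 180 + 4.5(8) = 216.
Shortage = 321 − 216 = 105.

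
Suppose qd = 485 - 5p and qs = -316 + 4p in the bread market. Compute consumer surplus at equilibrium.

Equilibrium: 485 - 5p = -316 + 4p gives p* = 89, q* = 40.
Demand choke price (qd = 0): p = 97.
CS = ½(97 − 89)(40) = 160.

Consumer surplus = 160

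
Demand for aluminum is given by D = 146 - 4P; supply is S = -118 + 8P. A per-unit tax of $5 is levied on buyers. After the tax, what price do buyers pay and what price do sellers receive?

Buyers pay 76/3, sellers receive 61/3

Pre-tax equilibrium: P* = 22, Q* = 58.
Tax on buyers shifts demand to D = 146 − 4(P + 5) = 126 - 4P.
126 - 4P = -118 + 8P gives seller price Ps = 61/3; buyers pay Pb = 61/3 + 5 = 76/3.
New quantity: Q = 146 − 4(76/3) = 134/3.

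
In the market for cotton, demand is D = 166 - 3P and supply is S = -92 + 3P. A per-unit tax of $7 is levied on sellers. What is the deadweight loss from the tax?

Deadweight loss = 36.75

Pre-tax equilibrium: P* = 43, Q* = 37.
Tax on sellers shifts supply to S = -92 + 3(P − 7) = -113 + 3P.
166 - 3P = -113 + 3P gives buyer price Pb = 46.5; sellers receive Ps = 46.5 − 7 = 39.5.
New quantity: Q = 166 − 3(46.5) = 26.5.
DWL = ½ × 7 × (37 − 26.5) = 36.75.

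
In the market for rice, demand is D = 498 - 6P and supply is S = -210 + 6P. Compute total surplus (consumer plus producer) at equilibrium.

Total surplus = 3456

Equilibrium: 498 - 6P = -210 + 6P gives P* = 59, Q* = 144.
Demand choke price: P = 83; supply starts at P = 35.
CS = ½(83 − 59)(144) = 1728; PS = ½(59 − 35)(144) = 1728.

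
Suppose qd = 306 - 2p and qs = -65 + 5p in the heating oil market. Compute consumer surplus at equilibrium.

Equilibrium: 306 - 2p = -65 + 5p gives p* = 53, q* = 200.
Demand choke price (qd = 0): p = 153.
CS = ½(153 − 53)(200) = 10000.

Consumer surplus = 10000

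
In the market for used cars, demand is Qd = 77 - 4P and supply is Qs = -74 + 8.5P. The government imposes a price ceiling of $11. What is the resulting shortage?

Shortage = 13.5

Equilibrium price would be P* = 12.08, so the ceiling at 11 binds.
At P = 11: Qd = 77 − 4(11) = 33, Qs = -74 + 8.5(11) = 19.5.
Shortage = 33 − 19.5 = 13.5.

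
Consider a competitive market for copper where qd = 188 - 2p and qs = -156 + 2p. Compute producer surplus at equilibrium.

Producer surplus = 64

Equilibrium: 188 - 2p = -156 + 2p gives p* = 86, q* = 16.
Supply starts at p = 78 (where qs = 0).
PS = ½(86 − 78)(16) = 64.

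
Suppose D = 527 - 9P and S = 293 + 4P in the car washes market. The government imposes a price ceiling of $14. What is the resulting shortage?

Shortage = 52

Equilibrium price would be P* = 18, so the ceiling at 14 binds.
At P = 14: D = 527 − 9(14) = 401, S = 293 + 4(14) = 349.
Shortage = 401 − 349 = 52.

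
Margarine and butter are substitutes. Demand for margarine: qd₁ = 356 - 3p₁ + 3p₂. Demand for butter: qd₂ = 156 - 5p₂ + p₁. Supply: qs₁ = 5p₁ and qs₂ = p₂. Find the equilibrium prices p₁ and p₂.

p₁ = 868/15, p₂ = 1604/45

Market 1: 356 - 3p₁ + 3p₂ = 5p₁ → 8p₁ - 3p₂ = 356.
Market 2: 6p₂ - p₁ = 156.
Eliminating p₂: 6×(1) + 3×(2) gives 45p₁ = 2604, so p₁ = 868/15.
Back-substitute into (2): p₂ = (156 + 1×868/15) / 6 = 1604/45.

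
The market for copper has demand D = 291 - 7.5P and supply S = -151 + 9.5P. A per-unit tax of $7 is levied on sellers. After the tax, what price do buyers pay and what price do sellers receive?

Pre-tax equilibrium: P* = 26, Q* = 96.
Tax on sellers shifts supply to S = -151 + 9.5(P − 7) = -217.5 + 9.5P.
291 - 7.5P = -217.5 + 9.5P gives buyer price Pb = 1017/34; sellers receive Ps = 1017/34 − 7 = 779/34.
New quantity: Q = 291 − 7.5(1017/34) = 4533/68.

Buyers pay 1017/34, sellers receive 779/34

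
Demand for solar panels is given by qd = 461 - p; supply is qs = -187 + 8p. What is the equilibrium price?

p* = 72

Set qd = qs: 461 - p = -187 + 8p.
648 = 9p, so p* = 72.
q* = 461 − 1(72) = 389.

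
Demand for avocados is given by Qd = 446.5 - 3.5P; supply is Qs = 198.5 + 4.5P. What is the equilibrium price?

P* = 31

Set Qd = Qs: 446.5 - 3.5P = 198.5 + 4.5P.
248 = 8P, so P* = 31.
Q* = 446.5 − 3.5(31) = 338.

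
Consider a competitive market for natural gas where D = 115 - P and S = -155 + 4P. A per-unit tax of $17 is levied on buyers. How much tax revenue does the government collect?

Pre-tax equilibrium: P* = 54, Q* = 61.
Tax on buyers shifts demand to D = 115 − 1(P + 17) = 98 - P.
98 - P = -155 + 4P gives seller price Ps = 50.6; buyers pay Pb = 50.6 + 17 = 67.6.
New quantity: Q = 115 − 1(67.6) = 47.4.
Revenue = 17 × 47.4 = 805.8.

Tax revenue = 805.8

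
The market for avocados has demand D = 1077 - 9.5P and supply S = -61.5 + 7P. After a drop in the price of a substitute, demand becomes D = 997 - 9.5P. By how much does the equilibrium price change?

ΔP = -160/33

Original equilibrium: P* = 69, Q* = 421.5.
New equilibrium: 997 - 9.5P = -61.5 + 7P, so 1058.5 = 16.5P and P' = 2117/33; Q' = 997 − 9.5(2117/33) = 25579/66.
Change in price: 2117/33 − 69 = -160/33.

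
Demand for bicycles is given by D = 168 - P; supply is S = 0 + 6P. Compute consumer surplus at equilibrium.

Equilibrium: 168 - P = 0 + 6P gives P* = 24, Q* = 144.
Demand choke price (D = 0): P = 168.
CS = ½(168 − 24)(144) = 10368.

Consumer surplus = 10368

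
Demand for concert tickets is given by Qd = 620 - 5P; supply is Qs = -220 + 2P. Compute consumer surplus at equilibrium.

Equilibrium: 620 - 5P = -220 + 2P gives P* = 120, Q* = 20.
Demand choke price (Qd = 0): P = 124.
CS = ½(124 − 120)(20) = 40.

Consumer surplus = 40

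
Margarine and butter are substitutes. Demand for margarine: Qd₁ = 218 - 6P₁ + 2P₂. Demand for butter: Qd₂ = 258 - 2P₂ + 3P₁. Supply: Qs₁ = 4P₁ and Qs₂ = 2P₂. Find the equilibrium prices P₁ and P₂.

Market 1: 218 - 6P₁ + 2P₂ = 4P₁ → 10P₁ - 2P₂ = 218.
Market 2: 4P₂ - 3P₁ = 258.
Eliminating P₂: 4×(1) + 2×(2) gives 34P₁ = 1388, so P₁ = 694/17.
Back-substitute into (2): P₂ = (258 + 3×694/17) / 4 = 1617/17.

P₁ = 694/17, P₂ = 1617/17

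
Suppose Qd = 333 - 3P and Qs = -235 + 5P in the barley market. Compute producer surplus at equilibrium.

Equilibrium: 333 - 3P = -235 + 5P gives P* = 71, Q* = 120.
Supply starts at P = 47 (where Qs = 0).
PS = ½(71 − 47)(120) = 1440.

Producer surplus = 1440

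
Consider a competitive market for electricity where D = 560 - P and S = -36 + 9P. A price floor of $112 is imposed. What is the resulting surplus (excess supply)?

Equilibrium price would be P* = 59.6, so the floor at 112 binds.
At P = 112: D = 448, S = 972.
Surplus = 972 − 448 = 524.

Surplus = 524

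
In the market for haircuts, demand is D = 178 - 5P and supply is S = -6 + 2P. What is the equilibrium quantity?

Set D = S: 178 - 5P = -6 + 2P.
184 = 7P, so P* = 184/7.
Q* = 178 − 5(184/7) = 326/7.

Q* = 326/7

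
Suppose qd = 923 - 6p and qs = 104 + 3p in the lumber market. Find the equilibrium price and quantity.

Set qd = qs: 923 - 6p = 104 + 3p.
819 = 9p, so p* = 91.
q* = 923 − 6(91) = 377.

p* = 91, q* = 377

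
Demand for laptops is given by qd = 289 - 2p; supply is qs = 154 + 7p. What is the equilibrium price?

p* = 15

Set qd = qs: 289 - 2p = 154 + 7p.
135 = 9p, so p* = 15.
q* = 289 − 2(15) = 259.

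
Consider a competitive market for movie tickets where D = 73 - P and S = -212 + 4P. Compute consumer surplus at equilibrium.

Consumer surplus = 128

Equilibrium: 73 - P = -212 + 4P gives P* = 57, Q* = 16.
Demand choke price (D = 0): P = 73.
CS = ½(73 − 57)(16) = 128.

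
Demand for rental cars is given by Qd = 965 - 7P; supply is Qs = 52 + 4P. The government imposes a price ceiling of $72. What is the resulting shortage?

Shortage = 121

Equilibrium price would be P* = 83, so the ceiling at 72 binds.
At P = 72: Qd = 965 − 7(72) = 461, Qs = 52 + 4(72) = 340.
Shortage = 461 − 340 = 121.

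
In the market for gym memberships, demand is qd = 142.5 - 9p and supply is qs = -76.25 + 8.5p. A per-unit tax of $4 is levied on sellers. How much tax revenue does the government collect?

Pre-tax equilibrium: p* = 12.5, q* = 30.
Tax on sellers shifts supply to qs = -76.25 + 8.5(p − 4) = -110.25 + 8.5p.
142.5 - 9p = -110.25 + 8.5p gives buyer price pb = 1011/70; sellers receive ps = 1011/70 − 4 = 731/70.
New quantity: q = 142.5 − 9(1011/70) = 438/35.
Revenue = 4 × 438/35 = 1752/35.

Tax revenue = 1752/35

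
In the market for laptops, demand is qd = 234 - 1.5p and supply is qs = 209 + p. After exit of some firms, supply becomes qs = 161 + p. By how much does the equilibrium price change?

Original equilibrium: p* = 10, q* = 219.
New equilibrium: 234 - 1.5p = 161 + p, so 73 = 2.5p and p' = 29.2; q' = 234 − 1.5(29.2) = 190.2.
Change in price: 29.2 − 10 = 19.2.

Δp = 19.2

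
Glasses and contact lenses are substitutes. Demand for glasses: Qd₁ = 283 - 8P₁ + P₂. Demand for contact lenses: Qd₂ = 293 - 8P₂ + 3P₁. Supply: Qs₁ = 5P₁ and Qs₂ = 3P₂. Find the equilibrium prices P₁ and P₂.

Market 1: 283 - 8P₁ + P₂ = 5P₁ → 13P₁ - P₂ = 283.
Market 2: 11P₂ - 3P₁ = 293.
Eliminating P₂: 11×(1) + 1×(2) gives 140P₁ = 3406, so P₁ = 1703/70.
Back-substitute into (2): P₂ = (293 + 3×1703/70) / 11 = 2329/70.

P₁ = 1703/70, P₂ = 2329/70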